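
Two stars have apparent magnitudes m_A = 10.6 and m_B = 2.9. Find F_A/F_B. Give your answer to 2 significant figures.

F_A/F_B ≈ 8.3×10^-4

Magnitude difference = 7.7
Flux ratio = 10^(−0.4 Δm) = 10^(−0.4 × 7.7) = 10^-3.080 = 8.318×10^-4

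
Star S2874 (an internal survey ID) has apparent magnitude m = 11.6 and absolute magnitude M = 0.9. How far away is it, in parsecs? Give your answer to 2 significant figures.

d ≈ 1400 pc

μ = m − M = 10.700
m − M = 5 log₁₀ d − 5
log₁₀ d = (m − M)/5 + 1 = 3.1400
d = 10^3.1400 = 1380 pc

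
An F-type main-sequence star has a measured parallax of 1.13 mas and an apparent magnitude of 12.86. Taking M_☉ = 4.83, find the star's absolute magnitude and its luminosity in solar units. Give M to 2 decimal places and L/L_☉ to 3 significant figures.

d = 1/p = 1000/1.13 mas = 885.0 pc
M = m − 5 log₁₀ d + 5 = 12.86 − 5·2.9469 + 5 = 3.125
M − M_☉ = 3.125 − 4.83 = -1.705
L/L_☉ = 10^(−0.4 × -1.705) = 4.807

M ≈ 3.13; L/L_☉ ≈ 4.81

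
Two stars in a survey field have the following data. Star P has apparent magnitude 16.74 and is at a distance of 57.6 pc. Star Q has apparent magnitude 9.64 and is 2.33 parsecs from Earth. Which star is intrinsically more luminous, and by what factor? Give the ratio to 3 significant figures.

Star Q is more luminous, by a factor of 1.13.

Star P: M = m − 5 log₁₀ d + 5 = 16.74 − 5·1.7604 + 5 = 12.938
Star Q: M = m − 5 log₁₀ d + 5 = 9.64 − 5·0.3674 + 5 = 12.803
ΔM = M_P − M_Q = 12.938 − (12.803) = 0.135; smaller M is more luminous → Star Q.
L ratio = 10^(0.4 |ΔM|) = 10^0.054 = 1.132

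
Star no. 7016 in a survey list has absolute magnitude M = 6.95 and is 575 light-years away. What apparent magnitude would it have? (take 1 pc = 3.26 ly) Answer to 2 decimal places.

m ≈ 13.18

d = 575 ly / 3.26 = 176.4 pc
m = M + 5 log₁₀ d − 5 = 6.95 + 5·2.2465 − 5 = 13.182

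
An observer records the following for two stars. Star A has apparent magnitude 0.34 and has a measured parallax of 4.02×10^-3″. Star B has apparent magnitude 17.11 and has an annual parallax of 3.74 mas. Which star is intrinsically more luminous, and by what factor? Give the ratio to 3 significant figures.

Star A is more luminous, by a factor of 4.42×10^6.

Star A: d = 1/p = 1/4.02×10^-3″ = 248.8 pc
Star A: M = m − 5 log₁₀ d + 5 = 0.34 − 5·2.3958 + 5 = -6.639
Star B: p = 3.74 mas = 3.74×10^-3″ → d = 1/p = 267.4 pc
Star B: M = m − 5 log₁₀ d + 5 = 17.11 − 5·2.4271 + 5 = 9.974
ΔM = M_A − M_B = -6.639 − (9.974) = -16.613; smaller M is more luminous → Star A.
L ratio = 10^(0.4 |ΔM|) = 10^6.645 = 4.419×10^6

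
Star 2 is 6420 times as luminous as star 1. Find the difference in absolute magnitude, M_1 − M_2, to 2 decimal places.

Pogson: ΔM = −2.5 log₁₀(ratio) = −2.5 log₁₀(6420) = −2.5 × 3.8075 = -9.519
Star 2 is brighter so has the smaller magnitude: M_1 − M_2 is positive.

M_1 − M_2 ≈ 9.52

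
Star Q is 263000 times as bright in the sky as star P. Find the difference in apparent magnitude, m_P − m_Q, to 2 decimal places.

Pogson: Δm = −2.5 log₁₀(ratio) = −2.5 log₁₀(263000) = −2.5 × 5.4200 = -13.550
Star Q is brighter so has the smaller magnitude: m_P − m_Q is positive.

m_P − m_Q ≈ 13.55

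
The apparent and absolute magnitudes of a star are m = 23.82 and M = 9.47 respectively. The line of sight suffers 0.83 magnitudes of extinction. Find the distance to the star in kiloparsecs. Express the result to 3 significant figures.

d ≈ 5.06 kpc

m − M = 5 log₁₀(d/10 pc) + A  ⇒  23.82 − (9.47) − 0.83 = 5 log₁₀(d/10)
13.520 = 5 log₁₀(d/10)
log₁₀ d = (m − M − A)/5 + 1 = 3.7040
d = 10^3.7040 = 5058 pc
= 5.058 kpc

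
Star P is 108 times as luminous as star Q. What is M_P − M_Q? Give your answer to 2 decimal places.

M_P − M_Q ≈ -5.08

Pogson: ΔM = −2.5 log₁₀(ratio) = −2.5 log₁₀(108) = −2.5 × 2.0334 = -5.084
Star P is brighter, so it has the smaller magnitude: the difference is negative.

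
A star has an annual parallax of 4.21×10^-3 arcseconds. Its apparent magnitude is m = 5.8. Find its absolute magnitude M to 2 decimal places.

d = 1/p = 1/4.21×10^-3″ = 237.5 pc
5 log₁₀(d/10 pc) = 5 log₁₀(237.5) − 5 = 6.879
M = m − 5 log₁₀(d/10) = 5.8 − 6.879 = -1.079

M ≈ -1.08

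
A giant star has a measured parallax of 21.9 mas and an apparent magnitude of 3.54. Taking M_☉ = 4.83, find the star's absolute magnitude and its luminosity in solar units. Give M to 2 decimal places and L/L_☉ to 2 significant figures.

M ≈ 0.24; L/L_☉ ≈ 68

d = 1/p = 1000/21.9 mas = 45.66 pc
M = m − 5 log₁₀ d + 5 = 3.54 − 5·1.6596 + 5 = 0.242
M − M_☉ = 0.242 − 4.83 = -4.588
L/L_☉ = 10^(−0.4 × -4.588) = 68.41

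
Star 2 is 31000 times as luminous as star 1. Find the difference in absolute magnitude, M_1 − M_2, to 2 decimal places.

Pogson: ΔM = −2.5 log₁₀(ratio) = −2.5 log₁₀(31000) = −2.5 × 4.4914 = -11.228
Star 2 is brighter so has the smaller magnitude: M_1 − M_2 is positive.

M_1 − M_2 ≈ 11.23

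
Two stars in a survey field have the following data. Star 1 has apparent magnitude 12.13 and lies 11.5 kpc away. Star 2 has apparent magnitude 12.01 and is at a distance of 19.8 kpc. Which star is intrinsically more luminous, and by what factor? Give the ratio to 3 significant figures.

Star 1: d = 11.5 kpc = 11500 pc
Star 1: M = m − 5 log₁₀ d + 5 = 12.13 − 5·4.0607 + 5 = -3.173
Star 2: d = 19.8 kpc = 19800 pc
Star 2: M = m − 5 log₁₀ d + 5 = 12.01 − 5·4.2967 + 5 = -4.473
ΔM = M_1 − M_2 = -3.173 − (-4.473) = 1.300; smaller M is more luminous → Star 2.
L ratio = 10^(0.4 |ΔM|) = 10^0.520 = 3.311

Star 2 is more luminous, by a factor of 3.31.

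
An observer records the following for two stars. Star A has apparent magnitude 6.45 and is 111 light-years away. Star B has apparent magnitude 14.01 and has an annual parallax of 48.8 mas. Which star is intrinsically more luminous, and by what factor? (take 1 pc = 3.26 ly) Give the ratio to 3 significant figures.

Star A is more luminous, by a factor of 2920.

Star A: d = 111 ly / 3.26 = 34.05 pc
Star A: M = m − 5 log₁₀ d + 5 = 6.45 − 5·1.5321 + 5 = 3.789
Star B: p = 48.8 mas = 0.0488″ → d = 1/p = 20.49 pc
Star B: M = m − 5 log₁₀ d + 5 = 14.01 − 5·1.3116 + 5 = 12.452
ΔM = M_A − M_B = 3.789 − (12.452) = -8.663; smaller M is more luminous → Star A.
L ratio = 10^(0.4 |ΔM|) = 10^3.465 = 2918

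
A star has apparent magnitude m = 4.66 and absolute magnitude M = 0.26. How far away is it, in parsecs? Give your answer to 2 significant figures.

Distance modulus: m − M = 4.66 − (0.26) = 4.400
m − M = 5 log₁₀ d − 5
log₁₀ d = (m − M)/5 + 1 = 1.8800
d = 10^1.8800 = 75.86 pc

d ≈ 76 pc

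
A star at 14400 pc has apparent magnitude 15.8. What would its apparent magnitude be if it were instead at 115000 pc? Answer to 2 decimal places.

m ≈ 20.31

Flux ∝ 1/d², so Δm = 5 log₁₀(d₂/d₁) = 5 log₁₀(115000/14400) = 4.512
m₂ = m₁ + Δm = 15.8 + (4.512) = 20.312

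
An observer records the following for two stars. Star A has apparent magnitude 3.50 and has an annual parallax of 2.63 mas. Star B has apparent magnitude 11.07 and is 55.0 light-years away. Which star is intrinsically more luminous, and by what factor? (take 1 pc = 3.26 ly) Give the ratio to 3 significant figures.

Star A: p = 2.63 mas = 2.63×10^-3″ → d = 1/p = 380.2 pc
Star A: M = m − 5 log₁₀ d + 5 = 3.50 − 5·2.5800 + 5 = -4.400
Star B: d = 55.0 ly / 3.26 = 16.87 pc
Star B: M = m − 5 log₁₀ d + 5 = 11.07 − 5·1.2271 + 5 = 9.934
ΔM = M_A − M_B = -4.400 − (9.934) = -14.334; smaller M is more luminous → Star A.
L ratio = 10^(0.4 |ΔM|) = 10^5.734 = 541700

Star A is more luminous, by a factor of 542000.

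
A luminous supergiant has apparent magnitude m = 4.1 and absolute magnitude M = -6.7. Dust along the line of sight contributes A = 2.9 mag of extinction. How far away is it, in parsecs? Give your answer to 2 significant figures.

m − M = 5 log₁₀(d/10 pc) + A  ⇒  4.1 − (-6.7) − 2.9 = 5 log₁₀(d/10)
7.900 = 5 log₁₀(d/10)
log₁₀ d = (m − M − A)/5 + 1 = 2.5800
d = 10^2.5800 = 380.2 pc

d ≈ 380 pc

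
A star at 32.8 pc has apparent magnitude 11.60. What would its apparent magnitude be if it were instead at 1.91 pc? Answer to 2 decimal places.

m ≈ 5.43

Flux ∝ 1/d², so Δm = 5 log₁₀(d₂/d₁) = 5 log₁₀(1.91/32.8) = -6.174
m₂ = m₁ + Δm = 11.60 + (-6.174) = 5.426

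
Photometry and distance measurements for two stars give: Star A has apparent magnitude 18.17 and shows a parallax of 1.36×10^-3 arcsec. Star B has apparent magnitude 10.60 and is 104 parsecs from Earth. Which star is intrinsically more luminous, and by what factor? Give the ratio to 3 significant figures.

Star B is more luminous, by a factor of 21.3.

Star A: d = 1/p = 1/1.36×10^-3″ = 735.3 pc
Star A: M = m − 5 log₁₀ d + 5 = 18.17 − 5·2.8665 + 5 = 8.838
Star B: M = m − 5 log₁₀ d + 5 = 10.60 − 5·2.0170 + 5 = 5.515
ΔM = M_A − M_B = 8.838 − (5.515) = 3.323; smaller M is more luminous → Star B.
L ratio = 10^(0.4 |ΔM|) = 10^1.329 = 21.34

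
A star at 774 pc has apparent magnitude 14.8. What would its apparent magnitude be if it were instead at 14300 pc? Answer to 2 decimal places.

m ≈ 21.13

Flux ∝ 1/d², so Δm = 5 log₁₀(d₂/d₁) = 5 log₁₀(14300/774) = 6.333
m₂ = m₁ + Δm = 14.8 + (6.333) = 21.133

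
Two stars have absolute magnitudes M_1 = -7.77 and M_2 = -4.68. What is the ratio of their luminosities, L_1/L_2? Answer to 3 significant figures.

ΔM = M_1 − M_2 = -3.09
L_1/L_2 = 10^(−0.4 ΔM) = 10^1.236 = 17.22

L_1/L_2 ≈ 17.2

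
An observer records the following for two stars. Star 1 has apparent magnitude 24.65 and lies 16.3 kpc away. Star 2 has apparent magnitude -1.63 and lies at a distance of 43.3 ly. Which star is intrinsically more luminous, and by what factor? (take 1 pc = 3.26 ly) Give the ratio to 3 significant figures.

Star 1: d = 16.3 kpc = 16300 pc
Star 1: M = m − 5 log₁₀ d + 5 = 24.65 − 5·4.2122 + 5 = 8.589
Star 2: d = 43.3 ly / 3.26 = 13.28 pc
Star 2: M = m − 5 log₁₀ d + 5 = -1.63 − 5·1.1233 + 5 = -2.246
ΔM = M_1 − M_2 = 8.589 − (-2.246) = 10.835; smaller M is more luminous → Star 2.
L ratio = 10^(0.4 |ΔM|) = 10^4.334 = 21590

Star 2 is more luminous, by a factor of 21600.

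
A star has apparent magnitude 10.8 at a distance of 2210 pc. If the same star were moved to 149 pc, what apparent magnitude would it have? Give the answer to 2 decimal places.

m ≈ 4.94

Flux ∝ 1/d², so Δm = 5 log₁₀(d₂/d₁) = 5 log₁₀(149/2210) = -5.856
m₂ = m₁ + Δm = 10.8 + (-5.856) = 4.944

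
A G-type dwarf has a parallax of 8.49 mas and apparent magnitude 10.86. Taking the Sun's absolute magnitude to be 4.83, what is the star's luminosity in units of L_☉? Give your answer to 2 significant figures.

L/L_☉ ≈ 0.54

d = 1/p = 1000/8.49 mas = 117.8 pc
M = m − 5 log₁₀ d + 5 = 10.86 − 5·2.0711 + 5 = 5.505
M − M_☉ = 5.505 − 4.83 = 0.675
L/L_☉ = 10^(−0.4 × 0.675) = 0.5373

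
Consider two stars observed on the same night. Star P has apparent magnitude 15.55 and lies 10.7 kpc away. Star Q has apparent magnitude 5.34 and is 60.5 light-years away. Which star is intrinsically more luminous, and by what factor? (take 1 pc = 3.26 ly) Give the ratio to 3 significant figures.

Star P is more luminous, by a factor of 27.4.

Star P: d = 10.7 kpc = 10700 pc
Star P: M = m − 5 log₁₀ d + 5 = 15.55 − 5·4.0294 + 5 = 0.403
Star Q: d = 60.5 ly / 3.26 = 18.56 pc
Star Q: M = m − 5 log₁₀ d + 5 = 5.34 − 5·1.2685 + 5 = 3.997
ΔM = M_P − M_Q = 0.403 − (3.997) = -3.594; smaller M is more luminous → Star P.
L ratio = 10^(0.4 |ΔM|) = 10^1.438 = 27.40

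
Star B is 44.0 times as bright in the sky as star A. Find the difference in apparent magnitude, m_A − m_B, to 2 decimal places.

Pogson: Δm = −2.5 log₁₀(ratio) = −2.5 log₁₀(44.0) = −2.5 × 1.6435 = -4.109
Star B is brighter so has the smaller magnitude: m_A − m_B is positive.

m_A − m_B ≈ 4.11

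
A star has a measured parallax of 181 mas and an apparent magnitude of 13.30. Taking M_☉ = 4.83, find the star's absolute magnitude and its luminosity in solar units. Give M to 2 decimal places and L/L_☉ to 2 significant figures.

M ≈ 14.59; L/L_☉ ≈ 1.2×10^-4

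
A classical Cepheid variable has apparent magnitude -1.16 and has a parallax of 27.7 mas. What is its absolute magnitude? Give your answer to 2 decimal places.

p = 27.7 mas = 0.0277″ → d = 1/p = 36.10 pc
5 log₁₀(d/10 pc) = 5 log₁₀(36.10) − 5 = 2.788
M = m − 5 log₁₀(d/10) = -1.16 − 2.788 = -3.948

M ≈ -3.95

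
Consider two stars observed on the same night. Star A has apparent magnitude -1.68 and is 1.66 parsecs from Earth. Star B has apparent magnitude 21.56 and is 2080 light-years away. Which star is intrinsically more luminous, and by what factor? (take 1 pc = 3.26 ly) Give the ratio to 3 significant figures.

Star A is more luminous, by a factor of 13400.

Star A: M = m − 5 log₁₀ d + 5 = -1.68 − 5·0.2201 + 5 = 2.219
Star B: d = 2080 ly / 3.26 = 638.0 pc
Star B: M = m − 5 log₁₀ d + 5 = 21.56 − 5·2.8048 + 5 = 12.536
ΔM = M_A − M_B = 2.219 − (12.536) = -10.316; smaller M is more luminous → Star A.
L ratio = 10^(0.4 |ΔM|) = 10^4.127 = 13380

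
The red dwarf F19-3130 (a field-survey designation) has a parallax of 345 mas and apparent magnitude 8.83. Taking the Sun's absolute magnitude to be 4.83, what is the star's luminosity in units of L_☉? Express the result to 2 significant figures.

d = 1/p = 1000/345 mas = 2.899 pc
M = m − 5 log₁₀ d + 5 = 8.83 − 5·0.4622 + 5 = 11.519
M − M_☉ = 11.519 − 4.83 = 6.689
L/L_☉ = 10^(−0.4 × 6.689) = 2.110×10^-3

L/L_☉ ≈ 2.1×10^-3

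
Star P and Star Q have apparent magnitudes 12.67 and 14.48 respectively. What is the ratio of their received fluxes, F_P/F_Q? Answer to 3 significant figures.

Magnitude difference = -1.81
Flux ratio = 10^(−0.4 Δm) = 10^(−0.4 × -1.81) = 10^0.724 = 5.297

F_P/F_Q ≈ 5.30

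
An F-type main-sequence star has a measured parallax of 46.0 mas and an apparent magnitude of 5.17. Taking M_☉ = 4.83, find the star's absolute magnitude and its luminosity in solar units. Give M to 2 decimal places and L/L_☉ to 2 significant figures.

M ≈ 3.48; L/L_☉ ≈ 3.5

d = 1/p = 1000/46.0 mas = 21.74 pc
M = m − 5 log₁₀ d + 5 = 5.17 − 5·1.3372 + 5 = 3.484
M − M_☉ = 3.484 − 4.83 = -1.346
L/L_☉ = 10^(−0.4 × -1.346) = 3.455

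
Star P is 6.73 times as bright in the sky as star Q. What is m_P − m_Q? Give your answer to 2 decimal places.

m_P − m_Q ≈ -2.07

Pogson: Δm = −2.5 log₁₀(ratio) = −2.5 log₁₀(6.73) = −2.5 × 0.8280 = -2.070
Star P is brighter, so it has the smaller magnitude: the difference is negative.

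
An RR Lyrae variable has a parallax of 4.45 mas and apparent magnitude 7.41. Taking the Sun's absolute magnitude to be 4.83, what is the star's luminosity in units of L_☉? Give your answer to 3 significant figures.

d = 1/p = 1000/4.45 mas = 224.7 pc
M = m − 5 log₁₀ d + 5 = 7.41 − 5·2.3516 + 5 = 0.652
M − M_☉ = 0.652 − 4.83 = -4.178
L/L_☉ = 10^(−0.4 × -4.178) = 46.91

L/L_☉ ≈ 46.9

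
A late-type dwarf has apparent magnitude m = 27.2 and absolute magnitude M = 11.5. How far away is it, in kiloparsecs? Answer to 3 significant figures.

d ≈ 13.8 kpc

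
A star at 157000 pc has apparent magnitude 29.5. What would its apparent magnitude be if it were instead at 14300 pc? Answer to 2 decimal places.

m ≈ 24.30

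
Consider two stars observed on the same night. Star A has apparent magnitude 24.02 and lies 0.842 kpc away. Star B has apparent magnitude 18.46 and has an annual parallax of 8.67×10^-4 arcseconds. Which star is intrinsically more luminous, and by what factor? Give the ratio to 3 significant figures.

Star B is more luminous, by a factor of 314.

Star A: d = 0.842 kpc = 842.0 pc
Star A: M = m − 5 log₁₀ d + 5 = 24.02 − 5·2.9253 + 5 = 14.393
Star B: d = 1/p = 1/8.67×10^-4″ = 1153 pc
Star B: M = m − 5 log₁₀ d + 5 = 18.46 − 5·3.0620 + 5 = 8.150
ΔM = M_A − M_B = 14.393 − (8.150) = 6.243; smaller M is more luminous → Star B.
L ratio = 10^(0.4 |ΔM|) = 10^2.497 = 314.3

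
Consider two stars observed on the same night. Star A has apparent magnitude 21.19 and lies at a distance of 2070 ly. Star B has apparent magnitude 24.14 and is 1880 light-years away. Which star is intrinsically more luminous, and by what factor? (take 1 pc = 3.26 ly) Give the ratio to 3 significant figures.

Star A is more luminous, by a factor of 18.3.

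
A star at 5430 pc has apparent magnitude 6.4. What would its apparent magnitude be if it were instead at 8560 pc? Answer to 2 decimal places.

Flux ∝ 1/d², so Δm = 5 log₁₀(d₂/d₁) = 5 log₁₀(8560/5430) = 0.988
m₂ = m₁ + Δm = 6.4 + (0.988) = 7.388

m ≈ 7.39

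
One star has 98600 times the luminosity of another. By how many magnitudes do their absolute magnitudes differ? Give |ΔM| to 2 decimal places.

|ΔM| ≈ 12.48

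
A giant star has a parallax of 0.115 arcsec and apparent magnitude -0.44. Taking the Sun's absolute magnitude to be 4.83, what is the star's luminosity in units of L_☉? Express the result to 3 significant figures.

L/L_☉ ≈ 97.0

d = 1/p = 1/0.115″ = 8.696 pc
M = m − 5 log₁₀ d + 5 = -0.44 − 5·0.9393 + 5 = -0.137
M − M_☉ = -0.137 − 4.83 = -4.967
L/L_☉ = 10^(−0.4 × -4.967) = 96.96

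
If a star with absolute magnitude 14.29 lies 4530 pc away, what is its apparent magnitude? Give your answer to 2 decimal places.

m = M + 5 log₁₀ d − 5 = 14.29 + 5·3.6561 − 5 = 27.570

m ≈ 27.57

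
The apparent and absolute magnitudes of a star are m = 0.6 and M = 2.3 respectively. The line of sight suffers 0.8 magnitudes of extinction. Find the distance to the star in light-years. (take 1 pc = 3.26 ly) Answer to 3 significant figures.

m − M = 5 log₁₀(d/10 pc) + A  ⇒  0.6 − (2.3) − 0.8 = 5 log₁₀(d/10)
-2.500 = 5 log₁₀(d/10)
log₁₀ d = (m − M − A)/5 + 1 = 0.5000
d = 10^0.5000 = 3.162 pc
= 10.31 ly

d ≈ 10.3 ly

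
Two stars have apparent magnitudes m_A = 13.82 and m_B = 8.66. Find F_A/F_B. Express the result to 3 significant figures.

Δm = 13.82 − (8.66) = 5.16
Flux ratio = 10^(−0.4 Δm) = 10^(−0.4 × 5.16) = 10^-2.064 = 8.630×10^-3

F_A/F_B ≈ 8.63×10^-3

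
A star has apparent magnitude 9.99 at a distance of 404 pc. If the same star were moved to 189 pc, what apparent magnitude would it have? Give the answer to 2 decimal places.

m ≈ 8.34

Flux ∝ 1/d², so Δm = 5 log₁₀(d₂/d₁) = 5 log₁₀(189/404) = -1.650
m₂ = m₁ + Δm = 9.99 + (-1.650) = 8.340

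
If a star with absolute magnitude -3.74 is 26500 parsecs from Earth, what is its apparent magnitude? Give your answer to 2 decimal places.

m ≈ 13.38

m = M + 5 log₁₀ d − 5 = -3.74 + 5·4.4232 − 5 = 13.376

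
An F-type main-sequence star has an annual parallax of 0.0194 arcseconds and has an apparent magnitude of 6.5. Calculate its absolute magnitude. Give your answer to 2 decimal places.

M ≈ 2.94

d = 1/p = 1/0.0194″ = 51.55 pc
5 log₁₀(d/10 pc) = 5 log₁₀(51.55) − 5 = 3.561
M = m − 5 log₁₀(d/10) = 6.5 − 3.561 = 2.939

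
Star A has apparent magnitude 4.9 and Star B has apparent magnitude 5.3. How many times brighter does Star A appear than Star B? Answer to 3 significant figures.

Magnitude difference = -0.4
Flux ratio = 10^(−0.4 Δm) = 10^(−0.4 × -0.4) = 10^0.160 = 1.445

1.45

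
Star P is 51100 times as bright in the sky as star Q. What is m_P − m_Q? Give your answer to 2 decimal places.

Pogson: Δm = −2.5 log₁₀(ratio) = −2.5 log₁₀(51100) = −2.5 × 4.7084 = -11.771
Star P is brighter, so it has the smaller magnitude: the difference is negative.

m_P − m_Q ≈ -11.77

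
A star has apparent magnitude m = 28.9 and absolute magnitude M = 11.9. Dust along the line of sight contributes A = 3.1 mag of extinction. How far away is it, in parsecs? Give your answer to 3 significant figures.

m − M = 5 log₁₀(d/10 pc) + A  ⇒  28.9 − (11.9) − 3.1 = 5 log₁₀(d/10)
13.900 = 5 log₁₀(d/10)
log₁₀ d = (m − M − A)/5 + 1 = 3.7800
d = 10^3.7800 = 6026 pc

d ≈ 6030 pc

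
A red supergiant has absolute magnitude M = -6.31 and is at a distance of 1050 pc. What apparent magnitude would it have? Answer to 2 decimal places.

m ≈ 3.80

m = M + 5 log₁₀ d − 5 = -6.31 + 5·3.0212 − 5 = 3.796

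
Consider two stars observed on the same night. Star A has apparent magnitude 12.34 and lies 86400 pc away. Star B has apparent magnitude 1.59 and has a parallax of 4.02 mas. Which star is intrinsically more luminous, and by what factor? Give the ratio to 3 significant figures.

Star A is more luminous, by a factor of 6.05.

Star A: M = m − 5 log₁₀ d + 5 = 12.34 − 5·4.9365 + 5 = -7.343
Star B: p = 4.02 mas = 4.02×10^-3″ → d = 1/p = 248.8 pc
Star B: M = m − 5 log₁₀ d + 5 = 1.59 − 5·2.3958 + 5 = -5.389
ΔM = M_A − M_B = -7.343 − (-5.389) = -1.954; smaller M is more luminous → Star A.
L ratio = 10^(0.4 |ΔM|) = 10^0.781 = 6.046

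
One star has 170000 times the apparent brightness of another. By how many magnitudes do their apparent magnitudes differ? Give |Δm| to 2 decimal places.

|Δm| ≈ 13.08

Pogson: Δm = −2.5 log₁₀(ratio) = −2.5 log₁₀(170000) = −2.5 × 5.2304 = -13.076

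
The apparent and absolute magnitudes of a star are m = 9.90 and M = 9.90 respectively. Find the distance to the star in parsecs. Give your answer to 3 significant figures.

d ≈ 10.0 pc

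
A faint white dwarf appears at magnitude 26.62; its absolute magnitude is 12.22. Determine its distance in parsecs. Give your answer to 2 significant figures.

d ≈ 7600 pc

μ = m − M = 14.400
m − M = 5 log₁₀ d − 5
log₁₀ d = (m − M)/5 + 1 = 3.8800
d = 10^3.8800 = 7586 pc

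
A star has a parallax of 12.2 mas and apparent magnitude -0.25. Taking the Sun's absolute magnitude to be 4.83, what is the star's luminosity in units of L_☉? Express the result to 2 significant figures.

d = 1/p = 1000/12.2 mas = 81.97 pc
M = m − 5 log₁₀ d + 5 = -0.25 − 5·1.9136 + 5 = -4.818
M − M_☉ = -4.818 − 4.83 = -9.648
L/L_☉ = 10^(−0.4 × -9.648) = 7232

L/L_☉ ≈ 7200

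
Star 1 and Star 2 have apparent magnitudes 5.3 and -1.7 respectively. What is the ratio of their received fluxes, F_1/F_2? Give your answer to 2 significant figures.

F_1/F_2 ≈ 1.6×10^-3

Magnitude difference = 7.0
Flux ratio = 10^(−0.4 Δm) = 10^(−0.4 × 7.0) = 10^-2.800 = 1.585×10^-3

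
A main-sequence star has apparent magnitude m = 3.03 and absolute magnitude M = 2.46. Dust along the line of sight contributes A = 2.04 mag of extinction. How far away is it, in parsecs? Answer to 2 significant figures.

m − M = 5 log₁₀(d/10 pc) + A  ⇒  3.03 − (2.46) − 2.04 = 5 log₁₀(d/10)
-1.470 = 5 log₁₀(d/10)
log₁₀ d = (m − M − A)/5 + 1 = 0.7060
d = 10^0.7060 = 5.082 pc

d ≈ 5.1 pc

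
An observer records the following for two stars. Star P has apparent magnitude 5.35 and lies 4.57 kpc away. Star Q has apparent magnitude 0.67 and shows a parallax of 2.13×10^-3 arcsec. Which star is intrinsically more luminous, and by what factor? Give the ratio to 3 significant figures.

Star P: d = 4.57 kpc = 4570 pc
Star P: M = m − 5 log₁₀ d + 5 = 5.35 − 5·3.6599 + 5 = -7.950
Star Q: d = 1/p = 1/2.13×10^-3″ = 469.5 pc
Star Q: M = m − 5 log₁₀ d + 5 = 0.67 − 5·2.6716 + 5 = -7.688
ΔM = M_P − M_Q = -7.950 − (-7.688) = -0.261; smaller M is more luminous → Star P.
L ratio = 10^(0.4 |ΔM|) = 10^0.105 = 1.272

Star P is more luminous, by a factor of 1.27.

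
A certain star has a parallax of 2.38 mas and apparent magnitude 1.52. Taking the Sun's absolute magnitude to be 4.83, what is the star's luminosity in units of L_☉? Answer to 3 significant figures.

L/L_☉ ≈ 37200

d = 1/p = 1000/2.38 mas = 420.2 pc
M = m − 5 log₁₀ d + 5 = 1.52 − 5·2.6234 + 5 = -6.597
M − M_☉ = -6.597 − 4.83 = -11.427
L/L_☉ = 10^(−0.4 × -11.427) = 37230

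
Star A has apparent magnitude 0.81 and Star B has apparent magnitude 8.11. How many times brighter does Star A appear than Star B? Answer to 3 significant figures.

832

Magnitude difference = -7.30
Flux ratio = 10^(−0.4 Δm) = 10^(−0.4 × -7.30) = 10^2.920 = 831.8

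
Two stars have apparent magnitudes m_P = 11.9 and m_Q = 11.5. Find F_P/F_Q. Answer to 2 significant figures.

F_P/F_Q ≈ 0.69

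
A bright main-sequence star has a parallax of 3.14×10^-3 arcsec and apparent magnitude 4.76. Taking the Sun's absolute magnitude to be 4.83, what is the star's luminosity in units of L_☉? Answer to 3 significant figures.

L/L_☉ ≈ 1080

d = 1/p = 1/3.14×10^-3″ = 318.5 pc
M = m − 5 log₁₀ d + 5 = 4.76 − 5·2.5031 + 5 = -2.755
M − M_☉ = -2.755 − 4.83 = -7.585
L/L_☉ = 10^(−0.4 × -7.585) = 1082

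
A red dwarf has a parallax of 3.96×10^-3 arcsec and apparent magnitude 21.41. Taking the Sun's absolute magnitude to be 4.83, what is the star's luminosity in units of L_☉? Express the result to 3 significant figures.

L/L_☉ ≈ 1.49×10^-4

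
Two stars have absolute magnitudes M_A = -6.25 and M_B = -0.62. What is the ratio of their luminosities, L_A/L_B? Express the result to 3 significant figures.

ΔM = M_A − M_B = -5.63
L_A/L_B = 10^(−0.4 ΔM) = 10^2.252 = 178.6

L_A/L_B ≈ 179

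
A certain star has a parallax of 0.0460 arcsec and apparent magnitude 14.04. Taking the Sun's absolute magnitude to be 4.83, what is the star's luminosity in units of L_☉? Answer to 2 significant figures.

L/L_☉ ≈ 9.8×10^-4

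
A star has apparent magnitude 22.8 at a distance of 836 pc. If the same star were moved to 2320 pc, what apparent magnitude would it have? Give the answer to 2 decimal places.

m ≈ 25.02

Flux ∝ 1/d², so Δm = 5 log₁₀(d₂/d₁) = 5 log₁₀(2320/836) = 2.216
m₂ = m₁ + Δm = 22.8 + (2.216) = 25.016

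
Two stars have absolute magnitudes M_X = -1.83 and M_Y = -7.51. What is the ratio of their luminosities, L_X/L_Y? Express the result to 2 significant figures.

L_X/L_Y ≈ 5.3×10^-3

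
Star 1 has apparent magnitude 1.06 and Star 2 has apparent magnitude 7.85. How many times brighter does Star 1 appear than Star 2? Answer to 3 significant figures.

Δm = 1.06 − (7.85) = -6.79
Flux ratio = 10^(−0.4 Δm) = 10^(−0.4 × -6.79) = 10^2.716 = 520.0

520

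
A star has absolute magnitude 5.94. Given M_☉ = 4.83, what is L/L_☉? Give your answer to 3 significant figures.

M − M_☉ = 5.94 − 4.83 = 1.110
L/L_☉ = 10^(−0.4 (M − M_☉)) = 10^-0.444 = 0.3597

L/L_☉ ≈ 0.360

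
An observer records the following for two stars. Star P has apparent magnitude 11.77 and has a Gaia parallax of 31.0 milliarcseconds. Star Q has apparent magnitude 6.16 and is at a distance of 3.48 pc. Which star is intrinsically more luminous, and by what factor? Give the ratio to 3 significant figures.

Star P: p = 31.0 mas = 0.0310″ → d = 1/p = 32.26 pc
Star P: M = m − 5 log₁₀ d + 5 = 11.77 − 5·1.5086 + 5 = 9.227
Star Q: M = m − 5 log₁₀ d + 5 = 6.16 − 5·0.5416 + 5 = 8.452
ΔM = M_P − M_Q = 9.227 − (8.452) = 0.775; smaller M is more luminous → Star Q.
L ratio = 10^(0.4 |ΔM|) = 10^0.310 = 2.041

Star Q is more luminous, by a factor of 2.04.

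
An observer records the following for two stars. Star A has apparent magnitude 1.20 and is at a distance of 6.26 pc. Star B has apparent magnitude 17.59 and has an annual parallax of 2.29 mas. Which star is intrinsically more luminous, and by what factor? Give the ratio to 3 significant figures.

Star A is more luminous, by a factor of 739.

Star A: M = m − 5 log₁₀ d + 5 = 1.20 − 5·0.7966 + 5 = 2.217
Star B: p = 2.29 mas = 2.29×10^-3″ → d = 1/p = 436.7 pc
Star B: M = m − 5 log₁₀ d + 5 = 17.59 − 5·2.6402 + 5 = 9.389
ΔM = M_A − M_B = 2.217 − (9.389) = -7.172; smaller M is more luminous → Star A.
L ratio = 10^(0.4 |ΔM|) = 10^2.869 = 739.3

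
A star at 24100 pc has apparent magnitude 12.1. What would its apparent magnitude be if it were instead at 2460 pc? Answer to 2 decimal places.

m ≈ 7.14

Flux ∝ 1/d², so Δm = 5 log₁₀(d₂/d₁) = 5 log₁₀(2460/24100) = -4.955
m₂ = m₁ + Δm = 12.1 + (-4.955) = 7.145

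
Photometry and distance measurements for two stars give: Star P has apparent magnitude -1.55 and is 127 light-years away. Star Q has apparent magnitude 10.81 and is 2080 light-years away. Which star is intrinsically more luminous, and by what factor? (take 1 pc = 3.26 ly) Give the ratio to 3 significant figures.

Star P is more luminous, by a factor of 328.

Star P: d = 127 ly / 3.26 = 38.96 pc
Star P: M = m − 5 log₁₀ d + 5 = -1.55 − 5·1.5906 + 5 = -4.503
Star Q: d = 2080 ly / 3.26 = 638.0 pc
Star Q: M = m − 5 log₁₀ d + 5 = 10.81 − 5·2.8048 + 5 = 1.786
ΔM = M_P − M_Q = -4.503 − (1.786) = -6.289; smaller M is more luminous → Star P.
L ratio = 10^(0.4 |ΔM|) = 10^2.515 = 327.7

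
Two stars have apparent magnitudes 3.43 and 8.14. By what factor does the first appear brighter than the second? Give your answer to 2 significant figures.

77

Δm = 3.43 − (8.14) = -4.71
Flux ratio = 10^(−0.4 Δm) = 10^(−0.4 × -4.71) = 10^1.884 = 76.56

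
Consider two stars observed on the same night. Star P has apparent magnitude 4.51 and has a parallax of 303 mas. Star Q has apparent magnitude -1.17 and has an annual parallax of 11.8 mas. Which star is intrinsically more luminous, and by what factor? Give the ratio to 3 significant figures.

Star Q is more luminous, by a factor of 123000.

Star P: p = 303 mas = 0.303″ → d = 1/p = 3.300 pc
Star P: M = m − 5 log₁₀ d + 5 = 4.51 − 5·0.5186 + 5 = 6.917
Star Q: p = 11.8 mas = 0.0118″ → d = 1/p = 84.75 pc
Star Q: M = m − 5 log₁₀ d + 5 = -1.17 − 5·1.9281 + 5 = -5.811
ΔM = M_P − M_Q = 6.917 − (-5.811) = 12.728; smaller M is more luminous → Star Q.
L ratio = 10^(0.4 |ΔM|) = 10^5.091 = 123300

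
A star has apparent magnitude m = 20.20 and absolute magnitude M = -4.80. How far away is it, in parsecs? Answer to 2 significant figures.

d ≈ 1.0×10^6 pc

Distance modulus: m − M = 20.20 − (-4.80) = 25.000
m − M = 5 log₁₀ d − 5
log₁₀ d = (m − M)/5 + 1 = 6.0000
d = 10^6.0000 = 1.000×10^6 pc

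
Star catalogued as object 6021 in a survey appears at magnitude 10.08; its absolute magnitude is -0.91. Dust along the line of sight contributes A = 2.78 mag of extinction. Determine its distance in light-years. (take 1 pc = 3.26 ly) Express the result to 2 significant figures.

m − M = 5 log₁₀(d/10 pc) + A  ⇒  10.08 − (-0.91) − 2.78 = 5 log₁₀(d/10)
8.210 = 5 log₁₀(d/10)
log₁₀ d = (m − M − A)/5 + 1 = 2.6420
d = 10^2.6420 = 438.5 pc
= 1430 ly

d ≈ 1400 ly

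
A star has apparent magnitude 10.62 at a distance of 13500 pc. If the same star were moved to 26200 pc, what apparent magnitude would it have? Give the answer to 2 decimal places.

m ≈ 12.06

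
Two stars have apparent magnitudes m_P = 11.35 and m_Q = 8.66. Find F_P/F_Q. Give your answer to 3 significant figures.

Magnitude difference = 2.69
Flux ratio = 10^(−0.4 Δm) = 10^(−0.4 × 2.69) = 10^-1.076 = 0.08395

F_P/F_Q ≈ 0.0839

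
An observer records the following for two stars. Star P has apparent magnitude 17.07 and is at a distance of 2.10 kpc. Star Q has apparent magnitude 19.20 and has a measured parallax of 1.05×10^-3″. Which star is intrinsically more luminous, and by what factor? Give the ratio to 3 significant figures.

Star P is more luminous, by a factor of 34.6.

Star P: d = 2.10 kpc = 2100 pc
Star P: M = m − 5 log₁₀ d + 5 = 17.07 − 5·3.3222 + 5 = 5.459
Star Q: d = 1/p = 1/1.05×10^-3″ = 952.4 pc
Star Q: M = m − 5 log₁₀ d + 5 = 19.20 − 5·2.9788 + 5 = 9.306
ΔM = M_P − M_Q = 5.459 − (9.306) = -3.847; smaller M is more luminous → Star P.
L ratio = 10^(0.4 |ΔM|) = 10^1.539 = 34.58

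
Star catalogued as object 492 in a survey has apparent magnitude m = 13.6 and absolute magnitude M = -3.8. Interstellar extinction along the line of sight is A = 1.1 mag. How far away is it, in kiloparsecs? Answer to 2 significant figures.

m − M = 5 log₁₀(d/10 pc) + A  ⇒  13.6 − (-3.8) − 1.1 = 5 log₁₀(d/10)
16.300 = 5 log₁₀(d/10)
log₁₀ d = (m − M − A)/5 + 1 = 4.2600
d = 10^4.2600 = 18200 pc
= 18.20 kpc

d ≈ 18 kpc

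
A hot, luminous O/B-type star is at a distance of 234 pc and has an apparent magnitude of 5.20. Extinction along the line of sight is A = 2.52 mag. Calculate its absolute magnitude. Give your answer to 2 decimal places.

5 log₁₀(d/10 pc) = 5 log₁₀(234.0) − 5 = 6.846
M = m − 5 log₁₀(d/10) − A = 5.20 − 6.846 − 2.52 = -4.166

M ≈ -4.17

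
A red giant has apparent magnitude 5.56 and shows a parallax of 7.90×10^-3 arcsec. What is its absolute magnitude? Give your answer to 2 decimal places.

M ≈ 0.05

d = 1/p = 1/7.90×10^-3″ = 126.6 pc
5 log₁₀(d/10 pc) = 5 log₁₀(126.6) − 5 = 5.512
M = m − 5 log₁₀(d/10) = 5.56 − 5.512 = 0.048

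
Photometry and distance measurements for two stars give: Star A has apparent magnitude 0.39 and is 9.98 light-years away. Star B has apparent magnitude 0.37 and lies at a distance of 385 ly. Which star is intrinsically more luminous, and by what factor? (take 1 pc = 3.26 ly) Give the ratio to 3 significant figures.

Star A: d = 9.98 ly / 3.26 = 3.061 pc
Star A: M = m − 5 log₁₀ d + 5 = 0.39 − 5·0.4859 + 5 = 2.960
Star B: d = 385 ly / 3.26 = 118.1 pc
Star B: M = m − 5 log₁₀ d + 5 = 0.37 − 5·2.0722 + 5 = -4.991
ΔM = M_A − M_B = 2.960 − (-4.991) = 7.952; smaller M is more luminous → Star B.
L ratio = 10^(0.4 |ΔM|) = 10^3.181 = 1516

Star B is more luminous, by a factor of 1520.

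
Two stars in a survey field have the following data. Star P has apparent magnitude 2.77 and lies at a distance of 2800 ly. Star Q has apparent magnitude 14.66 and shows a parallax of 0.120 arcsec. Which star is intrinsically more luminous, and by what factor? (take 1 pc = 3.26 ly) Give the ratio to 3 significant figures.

Star P is more luminous, by a factor of 6.06×10^8.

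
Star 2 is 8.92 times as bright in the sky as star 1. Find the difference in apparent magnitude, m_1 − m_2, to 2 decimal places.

m_1 − m_2 ≈ 2.38

Pogson: Δm = −2.5 log₁₀(ratio) = −2.5 log₁₀(8.92) = −2.5 × 0.9504 = -2.376
Star 2 is brighter so has the smaller magnitude: m_1 − m_2 is positive.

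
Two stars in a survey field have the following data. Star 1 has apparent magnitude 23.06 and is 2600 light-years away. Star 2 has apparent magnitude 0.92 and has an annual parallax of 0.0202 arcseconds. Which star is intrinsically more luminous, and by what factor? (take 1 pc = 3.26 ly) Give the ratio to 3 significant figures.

Star 2 is more luminous, by a factor of 2.77×10^6.

Star 1: d = 2600 ly / 3.26 = 797.5 pc
Star 1: M = m − 5 log₁₀ d + 5 = 23.06 − 5·2.9018 + 5 = 13.551
Star 2: d = 1/p = 1/0.0202″ = 49.50 pc
Star 2: M = m − 5 log₁₀ d + 5 = 0.92 − 5·1.6946 + 5 = -2.553
ΔM = M_1 − M_2 = 13.551 − (-2.553) = 16.104; smaller M is more luminous → Star 2.
L ratio = 10^(0.4 |ΔM|) = 10^6.442 = 2.766×10^6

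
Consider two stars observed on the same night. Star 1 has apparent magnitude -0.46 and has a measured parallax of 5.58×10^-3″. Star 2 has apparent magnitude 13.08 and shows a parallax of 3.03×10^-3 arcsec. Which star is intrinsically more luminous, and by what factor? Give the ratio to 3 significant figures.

Star 1: d = 1/p = 1/5.58×10^-3″ = 179.2 pc
Star 1: M = m − 5 log₁₀ d + 5 = -0.46 − 5·2.2534 + 5 = -6.727
Star 2: d = 1/p = 1/3.03×10^-3″ = 330.0 pc
Star 2: M = m − 5 log₁₀ d + 5 = 13.08 − 5·2.5186 + 5 = 5.487
ΔM = M_1 − M_2 = -6.727 − (5.487) = -12.214; smaller M is more luminous → Star 1.
L ratio = 10^(0.4 |ΔM|) = 10^4.886 = 76850

Star 1 is more luminous, by a factor of 76800.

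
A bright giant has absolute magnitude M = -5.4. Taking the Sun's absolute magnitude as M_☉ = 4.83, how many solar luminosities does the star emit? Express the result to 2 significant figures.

L/L_☉ ≈ 12000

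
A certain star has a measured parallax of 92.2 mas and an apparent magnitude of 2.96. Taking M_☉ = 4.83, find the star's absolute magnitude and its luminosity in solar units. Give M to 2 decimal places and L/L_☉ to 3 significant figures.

M ≈ 2.78; L/L_☉ ≈ 6.58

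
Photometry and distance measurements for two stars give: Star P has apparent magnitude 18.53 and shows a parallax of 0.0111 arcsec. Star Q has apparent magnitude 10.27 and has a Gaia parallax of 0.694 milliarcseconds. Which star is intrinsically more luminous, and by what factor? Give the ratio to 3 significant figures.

Star Q is more luminous, by a factor of 515000.

Star P: d = 1/p = 1/0.0111″ = 90.09 pc
Star P: M = m − 5 log₁₀ d + 5 = 18.53 − 5·1.9547 + 5 = 13.757
Star Q: p = 0.694 mas = 6.94×10^-4″ → d = 1/p = 1441 pc
Star Q: M = m − 5 log₁₀ d + 5 = 10.27 − 5·3.1586 + 5 = -0.523
ΔM = M_P − M_Q = 13.757 − (-0.523) = 14.280; smaller M is more luminous → Star Q.
L ratio = 10^(0.4 |ΔM|) = 10^5.712 = 515100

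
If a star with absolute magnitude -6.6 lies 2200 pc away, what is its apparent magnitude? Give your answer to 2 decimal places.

m ≈ 5.11

m = M + 5 log₁₀ d − 5 = -6.6 + 5·3.3424 − 5 = 5.112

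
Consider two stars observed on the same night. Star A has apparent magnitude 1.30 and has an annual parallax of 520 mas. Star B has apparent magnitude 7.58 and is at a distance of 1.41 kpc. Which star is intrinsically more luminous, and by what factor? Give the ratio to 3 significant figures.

Star A: p = 520 mas = 0.520″ → d = 1/p = 1.923 pc
Star A: M = m − 5 log₁₀ d + 5 = 1.30 − 5·0.2840 + 5 = 4.880
Star B: d = 1.41 kpc = 1410 pc
Star B: M = m − 5 log₁₀ d + 5 = 7.58 − 5·3.1492 + 5 = -3.166
ΔM = M_A − M_B = 4.880 − (-3.166) = 8.046; smaller M is more luminous → Star B.
L ratio = 10^(0.4 |ΔM|) = 10^3.218 = 1654

Star B is more luminous, by a factor of 1650.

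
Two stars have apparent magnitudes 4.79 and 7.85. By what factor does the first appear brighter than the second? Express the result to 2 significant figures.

Magnitude difference = -3.06
Flux ratio = 10^(−0.4 Δm) = 10^(−0.4 × -3.06) = 10^1.224 = 16.75

17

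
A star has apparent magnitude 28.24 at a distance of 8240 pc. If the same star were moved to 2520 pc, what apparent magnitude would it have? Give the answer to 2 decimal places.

Flux ∝ 1/d², so Δm = 5 log₁₀(d₂/d₁) = 5 log₁₀(2520/8240) = -2.573
m₂ = m₁ + Δm = 28.24 + (-2.573) = 25.667

m ≈ 25.67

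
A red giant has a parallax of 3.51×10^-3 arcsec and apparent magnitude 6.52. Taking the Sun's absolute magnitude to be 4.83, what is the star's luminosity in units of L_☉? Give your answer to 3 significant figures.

d = 1/p = 1/3.51×10^-3″ = 284.9 pc
M = m − 5 log₁₀ d + 5 = 6.52 − 5·2.4547 + 5 = -0.753
M − M_☉ = -0.753 − 4.83 = -5.583
L/L_☉ = 10^(−0.4 × -5.583) = 171.2

L/L_☉ ≈ 171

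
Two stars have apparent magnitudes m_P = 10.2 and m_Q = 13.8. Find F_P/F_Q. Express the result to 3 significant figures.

F_P/F_Q ≈ 27.5

Magnitude difference = -3.6
Flux ratio = 10^(−0.4 Δm) = 10^(−0.4 × -3.6) = 10^1.440 = 27.54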